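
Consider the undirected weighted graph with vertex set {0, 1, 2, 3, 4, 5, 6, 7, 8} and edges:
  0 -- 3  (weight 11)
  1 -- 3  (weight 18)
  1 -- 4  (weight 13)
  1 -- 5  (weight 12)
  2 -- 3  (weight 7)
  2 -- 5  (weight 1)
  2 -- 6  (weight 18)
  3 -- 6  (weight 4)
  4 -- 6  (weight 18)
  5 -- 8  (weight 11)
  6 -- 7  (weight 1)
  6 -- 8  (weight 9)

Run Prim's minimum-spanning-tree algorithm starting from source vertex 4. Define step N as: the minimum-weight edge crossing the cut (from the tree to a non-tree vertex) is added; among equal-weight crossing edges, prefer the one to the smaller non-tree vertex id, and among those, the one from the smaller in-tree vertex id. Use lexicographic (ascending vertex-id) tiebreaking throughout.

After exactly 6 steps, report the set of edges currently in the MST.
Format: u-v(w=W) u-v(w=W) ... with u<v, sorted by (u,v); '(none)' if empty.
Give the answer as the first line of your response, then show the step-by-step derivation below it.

1-4(w=13) 1-5(w=12) 2-3(w=7) 2-5(w=1) 3-6(w=4) 6-7(w=1)

step 1: add edge 1-4 (w=13); MST = {1-4(w=13)}
step 2: add edge 1-5 (w=12); MST = {1-4(w=13) 1-5(w=12)}
step 3: add edge 2-5 (w=1); MST = {1-4(w=13) 1-5(w=12) 2-5(w=1)}
step 4: add edge 2-3 (w=7); MST = {1-4(w=13) 1-5(w=12) 2-3(w=7) 2-5(w=1)}
step 5: add edge 3-6 (w=4); MST = {1-4(w=13) 1-5(w=12) 2-3(w=7) 2-5(w=1) 3-6(w=4)}
step 6: add edge 6-7 (w=1); MST = {1-4(w=13) 1-5(w=12) 2-3(w=7) 2-5(w=1) 3-6(w=4) 6-7(w=1)}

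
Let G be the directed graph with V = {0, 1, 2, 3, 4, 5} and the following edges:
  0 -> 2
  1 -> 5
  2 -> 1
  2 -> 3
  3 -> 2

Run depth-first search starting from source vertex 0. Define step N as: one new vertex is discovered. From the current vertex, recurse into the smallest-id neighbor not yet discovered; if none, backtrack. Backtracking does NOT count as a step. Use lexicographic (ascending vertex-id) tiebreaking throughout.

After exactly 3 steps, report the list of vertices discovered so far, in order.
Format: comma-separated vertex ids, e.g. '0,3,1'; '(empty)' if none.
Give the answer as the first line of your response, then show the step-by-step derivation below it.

0,2,1

step 1: discover 0; path=0; order=0
step 2: discover 2; path=0>2; order=0,2
step 3: discover 1; path=0>2>1; order=0,2,1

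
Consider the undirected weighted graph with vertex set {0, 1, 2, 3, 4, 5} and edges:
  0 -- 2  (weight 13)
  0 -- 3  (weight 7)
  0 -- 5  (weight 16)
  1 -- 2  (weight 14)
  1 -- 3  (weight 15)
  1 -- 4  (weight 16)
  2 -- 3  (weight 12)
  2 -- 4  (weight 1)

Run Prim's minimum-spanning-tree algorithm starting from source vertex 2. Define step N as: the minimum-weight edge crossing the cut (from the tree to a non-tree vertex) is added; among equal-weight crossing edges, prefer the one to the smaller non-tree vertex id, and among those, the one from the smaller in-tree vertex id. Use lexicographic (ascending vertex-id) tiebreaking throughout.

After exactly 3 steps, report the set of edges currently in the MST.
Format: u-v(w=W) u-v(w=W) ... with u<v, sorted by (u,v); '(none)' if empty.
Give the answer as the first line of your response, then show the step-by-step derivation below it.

0-3(w=7) 2-3(w=12) 2-4(w=1)

step 1: add edge 2-4 (w=1); MST = {2-4(w=1)}
step 2: add edge 2-3 (w=12); MST = {2-3(w=12) 2-4(w=1)}
step 3: add edge 0-3 (w=7); MST = {0-3(w=7) 2-3(w=12) 2-4(w=1)}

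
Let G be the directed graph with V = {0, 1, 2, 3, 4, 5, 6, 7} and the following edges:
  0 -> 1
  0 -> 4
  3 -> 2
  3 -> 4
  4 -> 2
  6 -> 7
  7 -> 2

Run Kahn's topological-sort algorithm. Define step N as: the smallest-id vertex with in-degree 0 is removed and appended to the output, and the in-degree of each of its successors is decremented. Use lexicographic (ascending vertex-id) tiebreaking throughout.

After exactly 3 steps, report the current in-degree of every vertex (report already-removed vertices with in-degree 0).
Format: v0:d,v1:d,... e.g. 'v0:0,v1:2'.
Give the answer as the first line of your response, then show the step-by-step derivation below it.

v0:0,v1:0,v2:2,v3:0,v4:0,v5:0,v6:0,v7:1

step 1: output 0; order=[0]; indeg=(0,0,3,0,1,0,0,1)
step 2: output 1; order=[0,1]; indeg=(0,0,3,0,1,0,0,1)
step 3: output 3; order=[0,1,3]; indeg=(0,0,2,0,0,0,0,1)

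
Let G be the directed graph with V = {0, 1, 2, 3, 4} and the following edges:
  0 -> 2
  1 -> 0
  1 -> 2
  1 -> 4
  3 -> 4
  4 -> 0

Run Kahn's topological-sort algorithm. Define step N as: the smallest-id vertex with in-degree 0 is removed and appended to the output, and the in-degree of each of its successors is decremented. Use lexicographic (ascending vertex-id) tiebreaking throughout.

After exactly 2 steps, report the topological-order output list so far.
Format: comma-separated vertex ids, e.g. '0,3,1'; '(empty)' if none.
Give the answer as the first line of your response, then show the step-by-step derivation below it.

1,3

step 1: output 1; order=[1]; indeg=(1,0,1,0,1)
step 2: output 3; order=[1,3]; indeg=(1,0,1,0,0)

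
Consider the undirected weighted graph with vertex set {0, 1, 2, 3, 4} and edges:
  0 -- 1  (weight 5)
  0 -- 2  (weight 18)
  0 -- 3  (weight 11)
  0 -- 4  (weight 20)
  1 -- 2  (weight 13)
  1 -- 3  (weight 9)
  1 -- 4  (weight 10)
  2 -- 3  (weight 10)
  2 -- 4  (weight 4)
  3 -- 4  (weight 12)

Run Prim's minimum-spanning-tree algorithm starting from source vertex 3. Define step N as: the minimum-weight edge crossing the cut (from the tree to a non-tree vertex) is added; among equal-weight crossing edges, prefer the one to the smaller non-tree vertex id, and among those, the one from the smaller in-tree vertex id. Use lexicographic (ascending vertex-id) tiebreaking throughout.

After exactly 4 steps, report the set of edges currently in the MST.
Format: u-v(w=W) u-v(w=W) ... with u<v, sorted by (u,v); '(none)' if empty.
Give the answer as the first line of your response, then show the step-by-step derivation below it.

0-1(w=5) 1-3(w=9) 2-3(w=10) 2-4(w=4)

step 1: add edge 1-3 (w=9); MST = {1-3(w=9)}
step 2: add edge 0-1 (w=5); MST = {0-1(w=5) 1-3(w=9)}
step 3: add edge 2-3 (w=10); MST = {0-1(w=5) 1-3(w=9) 2-3(w=10)}
step 4: add edge 2-4 (w=4); MST = {0-1(w=5) 1-3(w=9) 2-3(w=10) 2-4(w=4)}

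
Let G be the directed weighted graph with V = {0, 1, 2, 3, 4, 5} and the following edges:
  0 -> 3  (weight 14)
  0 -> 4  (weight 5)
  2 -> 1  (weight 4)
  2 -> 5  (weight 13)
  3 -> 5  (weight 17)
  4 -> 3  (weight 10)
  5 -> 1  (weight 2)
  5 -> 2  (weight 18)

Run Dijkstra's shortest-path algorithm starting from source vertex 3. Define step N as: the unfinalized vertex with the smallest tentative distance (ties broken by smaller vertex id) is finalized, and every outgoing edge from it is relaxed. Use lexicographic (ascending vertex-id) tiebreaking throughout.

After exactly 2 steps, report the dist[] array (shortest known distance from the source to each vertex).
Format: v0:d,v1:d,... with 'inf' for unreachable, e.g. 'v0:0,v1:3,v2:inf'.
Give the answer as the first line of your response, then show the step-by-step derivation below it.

v0:inf,v1:19,v2:35,v3:0,v4:inf,v5:17

step 1: dist = v0:inf,v1:inf,v2:inf,v3:0,v4:inf,v5:17
step 2: dist = v0:inf,v1:19,v2:35,v3:0,v4:inf,v5:17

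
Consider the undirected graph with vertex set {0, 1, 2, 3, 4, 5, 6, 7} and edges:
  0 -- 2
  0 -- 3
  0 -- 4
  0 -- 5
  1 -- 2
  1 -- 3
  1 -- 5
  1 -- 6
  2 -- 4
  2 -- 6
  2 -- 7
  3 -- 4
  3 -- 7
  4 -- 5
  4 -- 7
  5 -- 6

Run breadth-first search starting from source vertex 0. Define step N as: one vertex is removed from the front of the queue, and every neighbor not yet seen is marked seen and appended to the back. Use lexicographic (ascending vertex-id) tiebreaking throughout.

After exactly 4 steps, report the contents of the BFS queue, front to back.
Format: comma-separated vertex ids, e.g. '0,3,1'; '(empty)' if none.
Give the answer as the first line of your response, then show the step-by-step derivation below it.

5,1,6,7

step 1: dequeue 0; queue=[2,3,4,5]; order=0
step 2: dequeue 2; queue=[3,4,5,1,6,7]; order=0,2
step 3: dequeue 3; queue=[4,5,1,6,7]; order=0,2,3
step 4: dequeue 4; queue=[5,1,6,7]; order=0,2,3,4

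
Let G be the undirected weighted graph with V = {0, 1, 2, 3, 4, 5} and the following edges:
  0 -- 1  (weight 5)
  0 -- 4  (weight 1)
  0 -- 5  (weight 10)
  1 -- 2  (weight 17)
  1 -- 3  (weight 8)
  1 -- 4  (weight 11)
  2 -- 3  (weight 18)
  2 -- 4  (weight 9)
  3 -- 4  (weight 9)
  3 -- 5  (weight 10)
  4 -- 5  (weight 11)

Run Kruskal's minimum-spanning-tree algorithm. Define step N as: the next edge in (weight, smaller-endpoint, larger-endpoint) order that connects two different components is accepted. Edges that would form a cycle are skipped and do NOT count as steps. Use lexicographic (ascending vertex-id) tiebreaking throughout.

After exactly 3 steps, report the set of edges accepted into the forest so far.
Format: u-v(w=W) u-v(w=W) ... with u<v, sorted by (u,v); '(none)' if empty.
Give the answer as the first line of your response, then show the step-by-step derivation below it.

0-1(w=5) 0-4(w=1) 1-3(w=8)

step 1: add edge 0-4 (w=1); MST = {0-4(w=1)}
step 2: add edge 0-1 (w=5); MST = {0-1(w=5) 0-4(w=1)}
step 3: add edge 1-3 (w=8); MST = {0-1(w=5) 0-4(w=1) 1-3(w=8)}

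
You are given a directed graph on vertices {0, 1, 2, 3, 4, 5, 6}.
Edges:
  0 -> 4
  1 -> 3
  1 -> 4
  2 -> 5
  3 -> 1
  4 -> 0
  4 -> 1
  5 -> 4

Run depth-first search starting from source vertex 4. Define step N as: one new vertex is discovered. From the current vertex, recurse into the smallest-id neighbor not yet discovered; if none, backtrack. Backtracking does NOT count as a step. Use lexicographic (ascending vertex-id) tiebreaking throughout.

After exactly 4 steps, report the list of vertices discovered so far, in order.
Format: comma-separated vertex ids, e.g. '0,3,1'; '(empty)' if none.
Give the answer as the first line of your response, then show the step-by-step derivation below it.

4,0,1,3

step 1: discover 4; path=4; order=4
step 2: discover 0; path=4>0; order=4,0
step 3: discover 1; path=4>1; order=4,0,1
step 4: discover 3; path=4>1>3; order=4,0,1,3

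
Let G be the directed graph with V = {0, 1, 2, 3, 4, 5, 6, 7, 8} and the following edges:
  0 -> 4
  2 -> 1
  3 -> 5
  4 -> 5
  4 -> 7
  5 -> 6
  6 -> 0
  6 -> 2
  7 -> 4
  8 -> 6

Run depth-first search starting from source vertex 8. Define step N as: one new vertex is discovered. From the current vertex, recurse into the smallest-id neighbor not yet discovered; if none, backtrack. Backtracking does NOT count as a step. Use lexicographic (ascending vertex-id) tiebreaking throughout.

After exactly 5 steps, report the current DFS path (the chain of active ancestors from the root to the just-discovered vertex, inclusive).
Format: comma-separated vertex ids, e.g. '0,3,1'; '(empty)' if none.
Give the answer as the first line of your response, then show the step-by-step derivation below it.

8,6,0,4,5

step 1: discover 8; path=8; order=8
step 2: discover 6; path=8>6; order=8,6
step 3: discover 0; path=8>6>0; order=8,6,0
step 4: discover 4; path=8>6>0>4; order=8,6,0,4
step 5: discover 5; path=8>6>0>4>5; order=8,6,0,4,5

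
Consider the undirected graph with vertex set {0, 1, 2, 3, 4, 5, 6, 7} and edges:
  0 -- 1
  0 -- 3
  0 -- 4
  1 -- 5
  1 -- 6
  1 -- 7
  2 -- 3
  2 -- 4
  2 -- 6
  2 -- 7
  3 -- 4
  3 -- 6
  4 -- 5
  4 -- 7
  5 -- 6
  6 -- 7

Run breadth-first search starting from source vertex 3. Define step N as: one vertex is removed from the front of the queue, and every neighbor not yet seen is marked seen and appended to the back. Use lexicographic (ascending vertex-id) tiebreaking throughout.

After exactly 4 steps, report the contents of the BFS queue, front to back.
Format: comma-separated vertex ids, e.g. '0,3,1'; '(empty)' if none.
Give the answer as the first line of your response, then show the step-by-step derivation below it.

6,1,7,5

step 1: dequeue 3; queue=[0,2,4,6]; order=3
step 2: dequeue 0; queue=[2,4,6,1]; order=3,0
step 3: dequeue 2; queue=[4,6,1,7]; order=3,0,2
step 4: dequeue 4; queue=[6,1,7,5]; order=3,0,2,4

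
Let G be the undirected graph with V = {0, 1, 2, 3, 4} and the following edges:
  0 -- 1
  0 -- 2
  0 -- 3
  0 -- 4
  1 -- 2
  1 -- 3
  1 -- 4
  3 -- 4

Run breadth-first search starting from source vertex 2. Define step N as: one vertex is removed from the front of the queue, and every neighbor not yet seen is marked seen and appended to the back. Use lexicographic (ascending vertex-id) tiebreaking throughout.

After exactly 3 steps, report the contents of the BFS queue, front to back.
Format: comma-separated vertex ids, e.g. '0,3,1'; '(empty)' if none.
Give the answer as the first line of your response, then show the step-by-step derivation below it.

3,4

step 1: dequeue 2; queue=[0,1]; order=2
step 2: dequeue 0; queue=[1,3,4]; order=2,0
step 3: dequeue 1; queue=[3,4]; order=2,0,1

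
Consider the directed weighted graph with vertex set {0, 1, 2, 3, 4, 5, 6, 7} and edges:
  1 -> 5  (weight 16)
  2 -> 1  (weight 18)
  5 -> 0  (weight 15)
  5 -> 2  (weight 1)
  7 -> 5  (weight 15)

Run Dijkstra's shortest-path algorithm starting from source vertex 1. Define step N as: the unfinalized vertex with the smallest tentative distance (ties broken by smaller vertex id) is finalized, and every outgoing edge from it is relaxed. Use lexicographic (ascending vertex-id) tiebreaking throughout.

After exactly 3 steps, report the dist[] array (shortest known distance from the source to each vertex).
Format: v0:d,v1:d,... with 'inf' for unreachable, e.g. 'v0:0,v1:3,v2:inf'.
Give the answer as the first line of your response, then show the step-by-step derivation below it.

v0:31,v1:0,v2:17,v3:inf,v4:inf,v5:16,v6:inf,v7:inf

step 1: dist = v0:inf,v1:0,v2:inf,v3:inf,v4:inf,v5:16,v6:inf,v7:inf
step 2: dist = v0:31,v1:0,v2:17,v3:inf,v4:inf,v5:16,v6:inf,v7:inf
step 3: dist = v0:31,v1:0,v2:17,v3:inf,v4:inf,v5:16,v6:inf,v7:inf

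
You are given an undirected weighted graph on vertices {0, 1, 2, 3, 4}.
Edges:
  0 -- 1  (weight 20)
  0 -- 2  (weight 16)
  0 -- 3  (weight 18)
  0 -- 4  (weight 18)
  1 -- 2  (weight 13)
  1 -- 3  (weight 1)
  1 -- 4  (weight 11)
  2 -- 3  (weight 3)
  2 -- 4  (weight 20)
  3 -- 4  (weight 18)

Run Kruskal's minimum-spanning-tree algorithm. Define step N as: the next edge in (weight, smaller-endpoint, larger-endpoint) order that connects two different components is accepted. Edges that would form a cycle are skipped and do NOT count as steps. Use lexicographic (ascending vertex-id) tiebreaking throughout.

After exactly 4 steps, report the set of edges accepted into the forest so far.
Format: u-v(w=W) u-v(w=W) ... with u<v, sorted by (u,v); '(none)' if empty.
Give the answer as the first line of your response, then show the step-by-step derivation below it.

0-2(w=16) 1-3(w=1) 1-4(w=11) 2-3(w=3)

step 1: add edge 1-3 (w=1); MST = {1-3(w=1)}
step 2: add edge 2-3 (w=3); MST = {1-3(w=1) 2-3(w=3)}
step 3: add edge 1-4 (w=11); MST = {1-3(w=1) 1-4(w=11) 2-3(w=3)}
step 4: add edge 0-2 (w=16); MST = {0-2(w=16) 1-3(w=1) 1-4(w=11) 2-3(w=3)}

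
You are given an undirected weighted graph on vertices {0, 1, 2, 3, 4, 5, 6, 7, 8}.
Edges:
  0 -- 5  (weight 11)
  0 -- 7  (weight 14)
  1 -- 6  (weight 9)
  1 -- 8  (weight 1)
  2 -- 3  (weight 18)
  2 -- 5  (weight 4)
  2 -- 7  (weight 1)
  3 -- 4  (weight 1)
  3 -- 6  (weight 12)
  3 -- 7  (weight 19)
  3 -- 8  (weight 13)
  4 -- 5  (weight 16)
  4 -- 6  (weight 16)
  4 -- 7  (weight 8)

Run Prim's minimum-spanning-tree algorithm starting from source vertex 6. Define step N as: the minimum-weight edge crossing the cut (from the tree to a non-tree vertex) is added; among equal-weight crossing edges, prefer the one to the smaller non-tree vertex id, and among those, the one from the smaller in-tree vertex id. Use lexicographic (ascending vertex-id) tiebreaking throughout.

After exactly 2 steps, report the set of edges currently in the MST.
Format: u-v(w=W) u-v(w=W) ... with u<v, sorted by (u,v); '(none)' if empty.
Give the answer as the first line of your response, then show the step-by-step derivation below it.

1-6(w=9) 1-8(w=1)

step 1: add edge 1-6 (w=9); MST = {1-6(w=9)}
step 2: add edge 1-8 (w=1); MST = {1-6(w=9) 1-8(w=1)}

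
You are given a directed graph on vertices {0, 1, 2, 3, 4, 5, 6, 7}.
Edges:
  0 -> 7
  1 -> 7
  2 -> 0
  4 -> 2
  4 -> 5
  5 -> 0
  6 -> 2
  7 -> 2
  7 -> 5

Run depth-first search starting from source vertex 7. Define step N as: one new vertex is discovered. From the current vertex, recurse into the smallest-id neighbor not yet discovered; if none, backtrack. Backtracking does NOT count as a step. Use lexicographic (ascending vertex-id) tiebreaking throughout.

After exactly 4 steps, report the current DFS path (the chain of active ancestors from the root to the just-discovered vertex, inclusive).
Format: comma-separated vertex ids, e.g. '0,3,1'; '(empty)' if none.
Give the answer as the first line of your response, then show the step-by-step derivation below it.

7,5

step 1: discover 7; path=7; order=7
step 2: discover 2; path=7>2; order=7,2
step 3: discover 0; path=7>2>0; order=7,2,0
step 4: discover 5; path=7>5; order=7,2,0,5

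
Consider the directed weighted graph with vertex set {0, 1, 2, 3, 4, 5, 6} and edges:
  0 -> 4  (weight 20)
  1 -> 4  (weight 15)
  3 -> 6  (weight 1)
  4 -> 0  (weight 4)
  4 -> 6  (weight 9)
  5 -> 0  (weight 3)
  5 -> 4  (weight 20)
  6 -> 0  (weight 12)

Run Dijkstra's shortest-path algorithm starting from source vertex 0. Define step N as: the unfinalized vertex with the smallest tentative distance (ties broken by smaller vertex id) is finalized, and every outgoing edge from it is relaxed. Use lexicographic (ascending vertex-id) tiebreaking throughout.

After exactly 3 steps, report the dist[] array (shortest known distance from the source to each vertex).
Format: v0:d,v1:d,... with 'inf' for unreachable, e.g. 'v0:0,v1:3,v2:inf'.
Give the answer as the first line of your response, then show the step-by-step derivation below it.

v0:0,v1:inf,v2:inf,v3:inf,v4:20,v5:inf,v6:29

step 1: dist = v0:0,v1:inf,v2:inf,v3:inf,v4:20,v5:inf,v6:inf
step 2: dist = v0:0,v1:inf,v2:inf,v3:inf,v4:20,v5:inf,v6:29
step 3: dist = v0:0,v1:inf,v2:inf,v3:inf,v4:20,v5:inf,v6:29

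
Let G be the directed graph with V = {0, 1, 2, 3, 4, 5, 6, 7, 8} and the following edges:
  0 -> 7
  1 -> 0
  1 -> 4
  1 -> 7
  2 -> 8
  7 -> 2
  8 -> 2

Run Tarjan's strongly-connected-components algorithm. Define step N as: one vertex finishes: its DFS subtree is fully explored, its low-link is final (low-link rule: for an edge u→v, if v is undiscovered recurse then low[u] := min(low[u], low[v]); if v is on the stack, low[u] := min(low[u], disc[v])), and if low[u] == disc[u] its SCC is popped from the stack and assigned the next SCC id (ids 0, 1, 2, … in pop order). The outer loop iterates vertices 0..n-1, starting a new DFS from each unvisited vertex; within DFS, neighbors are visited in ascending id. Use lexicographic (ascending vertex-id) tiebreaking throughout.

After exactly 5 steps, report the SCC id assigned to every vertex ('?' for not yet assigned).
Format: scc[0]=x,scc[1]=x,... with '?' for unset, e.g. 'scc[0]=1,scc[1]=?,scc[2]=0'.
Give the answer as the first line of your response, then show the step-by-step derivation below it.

scc[0]=2,scc[1]=?,scc[2]=0,scc[3]=?,scc[4]=3,scc[5]=?,scc[6]=?,scc[7]=1,scc[8]=0

step 1: low=(low[0]=0,low[1]=?,low[2]=2,low[3]=?,low[4]=?,low[5]=?,low[6]=?,low[7]=1,low[8]=2); scc=(scc[0]=?,scc[1]=?,scc[2]=?,scc[3]=?,scc[4]=?,scc[5]=?,scc[6]=?,scc[7]=?,scc[8]=?)
step 2: low=(low[0]=0,low[1]=?,low[2]=2,low[3]=?,low[4]=?,low[5]=?,low[6]=?,low[7]=1,low[8]=2); scc=(scc[0]=?,scc[1]=?,scc[2]=0,scc[3]=?,scc[4]=?,scc[5]=?,scc[6]=?,scc[7]=?,scc[8]=0)
step 3: low=(low[0]=0,low[1]=?,low[2]=2,low[3]=?,low[4]=?,low[5]=?,low[6]=?,low[7]=1,low[8]=2); scc=(scc[0]=?,scc[1]=?,scc[2]=0,scc[3]=?,scc[4]=?,scc[5]=?,scc[6]=?,scc[7]=1,scc[8]=0)
step 4: low=(low[0]=0,low[1]=?,low[2]=2,low[3]=?,low[4]=?,low[5]=?,low[6]=?,low[7]=1,low[8]=2); scc=(scc[0]=2,scc[1]=?,scc[2]=0,scc[3]=?,scc[4]=?,scc[5]=?,scc[6]=?,scc[7]=1,scc[8]=0)
step 5: low=(low[0]=0,low[1]=4,low[2]=2,low[3]=?,low[4]=5,low[5]=?,low[6]=?,low[7]=1,low[8]=2); scc=(scc[0]=2,scc[1]=?,scc[2]=0,scc[3]=?,scc[4]=3,scc[5]=?,scc[6]=?,scc[7]=1,scc[8]=0)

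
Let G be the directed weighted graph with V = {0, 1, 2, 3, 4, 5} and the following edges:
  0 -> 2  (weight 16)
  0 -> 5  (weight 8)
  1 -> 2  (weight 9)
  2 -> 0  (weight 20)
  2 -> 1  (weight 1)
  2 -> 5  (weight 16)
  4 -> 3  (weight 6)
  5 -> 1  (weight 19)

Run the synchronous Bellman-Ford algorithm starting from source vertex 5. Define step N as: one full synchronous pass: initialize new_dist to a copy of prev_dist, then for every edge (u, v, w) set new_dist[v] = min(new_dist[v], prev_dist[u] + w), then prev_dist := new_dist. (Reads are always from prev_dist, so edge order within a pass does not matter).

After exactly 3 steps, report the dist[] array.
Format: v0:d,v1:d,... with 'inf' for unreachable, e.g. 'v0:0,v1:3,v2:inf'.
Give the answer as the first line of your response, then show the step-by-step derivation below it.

v0:48,v1:19,v2:28,v3:inf,v4:inf,v5:0

step 1: dist = v0:inf,v1:19,v2:inf,v3:inf,v4:inf,v5:0
step 2: dist = v0:inf,v1:19,v2:28,v3:inf,v4:inf,v5:0
step 3: dist = v0:48,v1:19,v2:28,v3:inf,v4:inf,v5:0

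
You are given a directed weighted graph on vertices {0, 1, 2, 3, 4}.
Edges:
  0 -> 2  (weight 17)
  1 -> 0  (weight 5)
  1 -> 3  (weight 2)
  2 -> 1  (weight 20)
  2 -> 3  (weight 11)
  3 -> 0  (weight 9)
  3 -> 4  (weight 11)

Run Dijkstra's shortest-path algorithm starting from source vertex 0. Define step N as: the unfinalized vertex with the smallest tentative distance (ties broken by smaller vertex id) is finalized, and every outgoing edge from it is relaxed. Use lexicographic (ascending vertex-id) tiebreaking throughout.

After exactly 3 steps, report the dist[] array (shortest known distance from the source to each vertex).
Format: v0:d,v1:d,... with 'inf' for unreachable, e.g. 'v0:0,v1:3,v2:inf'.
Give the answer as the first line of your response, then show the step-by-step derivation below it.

v0:0,v1:37,v2:17,v3:28,v4:39

step 1: dist = v0:0,v1:inf,v2:17,v3:inf,v4:inf
step 2: dist = v0:0,v1:37,v2:17,v3:28,v4:inf
step 3: dist = v0:0,v1:37,v2:17,v3:28,v4:39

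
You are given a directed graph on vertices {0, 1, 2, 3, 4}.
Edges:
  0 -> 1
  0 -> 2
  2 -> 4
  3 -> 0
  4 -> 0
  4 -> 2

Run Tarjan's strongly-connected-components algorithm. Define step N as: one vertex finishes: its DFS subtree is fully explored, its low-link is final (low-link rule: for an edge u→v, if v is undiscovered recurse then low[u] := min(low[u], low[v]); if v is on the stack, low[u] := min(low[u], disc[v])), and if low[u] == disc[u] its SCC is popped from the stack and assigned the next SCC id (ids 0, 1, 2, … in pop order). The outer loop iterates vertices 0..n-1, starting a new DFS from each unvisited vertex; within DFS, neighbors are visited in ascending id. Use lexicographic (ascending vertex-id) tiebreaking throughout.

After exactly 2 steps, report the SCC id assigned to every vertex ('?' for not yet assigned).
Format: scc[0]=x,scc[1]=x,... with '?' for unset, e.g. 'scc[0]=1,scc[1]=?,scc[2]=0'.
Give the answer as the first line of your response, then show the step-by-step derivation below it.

scc[0]=?,scc[1]=0,scc[2]=?,scc[3]=?,scc[4]=?

step 1: low=(low[0]=0,low[1]=1,low[2]=?,low[3]=?,low[4]=?); scc=(scc[0]=?,scc[1]=0,scc[2]=?,scc[3]=?,scc[4]=?)
step 2: low=(low[0]=0,low[1]=1,low[2]=2,low[3]=?,low[4]=0); scc=(scc[0]=?,scc[1]=0,scc[2]=?,scc[3]=?,scc[4]=?)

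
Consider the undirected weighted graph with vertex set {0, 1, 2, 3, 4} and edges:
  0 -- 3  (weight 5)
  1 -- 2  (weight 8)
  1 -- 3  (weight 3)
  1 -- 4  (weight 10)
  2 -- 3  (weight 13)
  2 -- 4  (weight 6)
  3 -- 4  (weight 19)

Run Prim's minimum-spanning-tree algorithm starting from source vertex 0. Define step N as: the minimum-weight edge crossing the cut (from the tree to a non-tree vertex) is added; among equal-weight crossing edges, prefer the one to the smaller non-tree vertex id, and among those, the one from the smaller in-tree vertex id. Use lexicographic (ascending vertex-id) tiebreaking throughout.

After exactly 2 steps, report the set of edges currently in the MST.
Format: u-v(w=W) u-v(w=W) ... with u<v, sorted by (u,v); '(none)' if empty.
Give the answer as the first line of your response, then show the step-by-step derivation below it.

0-3(w=5) 1-3(w=3)

step 1: add edge 0-3 (w=5); MST = {0-3(w=5)}
step 2: add edge 1-3 (w=3); MST = {0-3(w=5) 1-3(w=3)}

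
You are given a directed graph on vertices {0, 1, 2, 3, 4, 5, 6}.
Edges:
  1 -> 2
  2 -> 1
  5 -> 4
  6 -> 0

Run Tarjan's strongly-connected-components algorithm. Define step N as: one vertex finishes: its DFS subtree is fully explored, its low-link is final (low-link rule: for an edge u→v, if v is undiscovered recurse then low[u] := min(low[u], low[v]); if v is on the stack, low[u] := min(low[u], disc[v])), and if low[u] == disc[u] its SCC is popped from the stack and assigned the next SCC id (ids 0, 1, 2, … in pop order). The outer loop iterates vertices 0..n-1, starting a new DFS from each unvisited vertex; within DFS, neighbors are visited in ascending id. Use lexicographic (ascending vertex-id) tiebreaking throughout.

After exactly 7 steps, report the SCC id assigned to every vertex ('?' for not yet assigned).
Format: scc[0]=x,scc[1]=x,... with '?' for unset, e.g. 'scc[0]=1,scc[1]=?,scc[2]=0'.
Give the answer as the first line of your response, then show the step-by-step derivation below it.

scc[0]=0,scc[1]=1,scc[2]=1,scc[3]=2,scc[4]=3,scc[5]=4,scc[6]=5

step 1: low=(low[0]=0,low[1]=?,low[2]=?,low[3]=?,low[4]=?,low[5]=?,low[6]=?); scc=(scc[0]=0,scc[1]=?,scc[2]=?,scc[3]=?,scc[4]=?,scc[5]=?,scc[6]=?)
step 2: low=(low[0]=0,low[1]=1,low[2]=1,low[3]=?,low[4]=?,low[5]=?,low[6]=?); scc=(scc[0]=0,scc[1]=?,scc[2]=?,scc[3]=?,scc[4]=?,scc[5]=?,scc[6]=?)
step 3: low=(low[0]=0,low[1]=1,low[2]=1,low[3]=?,low[4]=?,low[5]=?,low[6]=?); scc=(scc[0]=0,scc[1]=1,scc[2]=1,scc[3]=?,scc[4]=?,scc[5]=?,scc[6]=?)
step 4: low=(low[0]=0,low[1]=1,low[2]=1,low[3]=3,low[4]=?,low[5]=?,low[6]=?); scc=(scc[0]=0,scc[1]=1,scc[2]=1,scc[3]=2,scc[4]=?,scc[5]=?,scc[6]=?)
step 5: low=(low[0]=0,low[1]=1,low[2]=1,low[3]=3,low[4]=4,low[5]=?,low[6]=?); scc=(scc[0]=0,scc[1]=1,scc[2]=1,scc[3]=2,scc[4]=3,scc[5]=?,scc[6]=?)
step 6: low=(low[0]=0,low[1]=1,low[2]=1,low[3]=3,low[4]=4,low[5]=5,low[6]=?); scc=(scc[0]=0,scc[1]=1,scc[2]=1,scc[3]=2,scc[4]=3,scc[5]=4,scc[6]=?)
step 7: low=(low[0]=0,low[1]=1,low[2]=1,low[3]=3,low[4]=4,low[5]=5,low[6]=6); scc=(scc[0]=0,scc[1]=1,scc[2]=1,scc[3]=2,scc[4]=3,scc[5]=4,scc[6]=5)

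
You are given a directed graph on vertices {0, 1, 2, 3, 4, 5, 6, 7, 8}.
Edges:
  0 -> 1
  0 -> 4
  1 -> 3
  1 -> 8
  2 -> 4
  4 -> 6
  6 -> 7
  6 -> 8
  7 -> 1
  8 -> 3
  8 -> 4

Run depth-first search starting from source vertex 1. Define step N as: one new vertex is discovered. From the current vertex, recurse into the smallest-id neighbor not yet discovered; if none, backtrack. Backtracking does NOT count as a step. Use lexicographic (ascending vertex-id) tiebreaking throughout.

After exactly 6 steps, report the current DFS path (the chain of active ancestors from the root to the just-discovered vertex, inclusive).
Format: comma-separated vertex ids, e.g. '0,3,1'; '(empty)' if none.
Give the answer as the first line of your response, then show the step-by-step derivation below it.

1,8,4,6,7

step 1: discover 1; path=1; order=1
step 2: discover 3; path=1>3; order=1,3
step 3: discover 8; path=1>8; order=1,3,8
step 4: discover 4; path=1>8>4; order=1,3,8,4
step 5: discover 6; path=1>8>4>6; order=1,3,8,4,6
step 6: discover 7; path=1>8>4>6>7; order=1,3,8,4,6,7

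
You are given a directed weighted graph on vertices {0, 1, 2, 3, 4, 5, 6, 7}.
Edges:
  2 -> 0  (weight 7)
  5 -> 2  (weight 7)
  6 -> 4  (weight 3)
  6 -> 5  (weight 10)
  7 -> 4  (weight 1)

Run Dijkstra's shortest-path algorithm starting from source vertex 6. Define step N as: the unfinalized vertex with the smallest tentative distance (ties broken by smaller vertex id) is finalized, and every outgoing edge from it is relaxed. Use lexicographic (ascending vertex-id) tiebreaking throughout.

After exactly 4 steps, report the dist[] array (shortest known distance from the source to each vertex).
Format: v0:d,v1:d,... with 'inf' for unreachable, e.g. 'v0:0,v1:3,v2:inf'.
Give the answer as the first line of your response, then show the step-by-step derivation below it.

v0:24,v1:inf,v2:17,v3:inf,v4:3,v5:10,v6:0,v7:inf

step 1: dist = v0:inf,v1:inf,v2:inf,v3:inf,v4:3,v5:10,v6:0,v7:inf
step 2: dist = v0:inf,v1:inf,v2:inf,v3:inf,v4:3,v5:10,v6:0,v7:inf
step 3: dist = v0:inf,v1:inf,v2:17,v3:inf,v4:3,v5:10,v6:0,v7:inf
step 4: dist = v0:24,v1:inf,v2:17,v3:inf,v4:3,v5:10,v6:0,v7:inf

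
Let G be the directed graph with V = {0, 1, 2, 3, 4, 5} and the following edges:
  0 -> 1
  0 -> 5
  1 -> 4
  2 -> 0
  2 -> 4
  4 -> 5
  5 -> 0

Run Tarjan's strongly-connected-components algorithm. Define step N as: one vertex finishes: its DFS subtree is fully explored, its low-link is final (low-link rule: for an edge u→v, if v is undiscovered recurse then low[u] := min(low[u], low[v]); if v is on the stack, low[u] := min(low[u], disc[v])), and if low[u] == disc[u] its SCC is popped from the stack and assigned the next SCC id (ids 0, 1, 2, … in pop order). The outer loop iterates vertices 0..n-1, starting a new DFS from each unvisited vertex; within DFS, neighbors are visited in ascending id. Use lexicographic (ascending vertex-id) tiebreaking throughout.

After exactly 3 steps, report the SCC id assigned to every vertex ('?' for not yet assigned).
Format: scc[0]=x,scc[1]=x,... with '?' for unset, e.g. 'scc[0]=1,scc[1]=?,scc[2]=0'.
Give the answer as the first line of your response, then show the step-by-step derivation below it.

scc[0]=?,scc[1]=?,scc[2]=?,scc[3]=?,scc[4]=?,scc[5]=?

step 1: low=(low[0]=0,low[1]=1,low[2]=?,low[3]=?,low[4]=2,low[5]=0); scc=(scc[0]=?,scc[1]=?,scc[2]=?,scc[3]=?,scc[4]=?,scc[5]=?)
step 2: low=(low[0]=0,low[1]=1,low[2]=?,low[3]=?,low[4]=0,low[5]=0); scc=(scc[0]=?,scc[1]=?,scc[2]=?,scc[3]=?,scc[4]=?,scc[5]=?)
step 3: low=(low[0]=0,low[1]=0,low[2]=?,low[3]=?,low[4]=0,low[5]=0); scc=(scc[0]=?,scc[1]=?,scc[2]=?,scc[3]=?,scc[4]=?,scc[5]=?)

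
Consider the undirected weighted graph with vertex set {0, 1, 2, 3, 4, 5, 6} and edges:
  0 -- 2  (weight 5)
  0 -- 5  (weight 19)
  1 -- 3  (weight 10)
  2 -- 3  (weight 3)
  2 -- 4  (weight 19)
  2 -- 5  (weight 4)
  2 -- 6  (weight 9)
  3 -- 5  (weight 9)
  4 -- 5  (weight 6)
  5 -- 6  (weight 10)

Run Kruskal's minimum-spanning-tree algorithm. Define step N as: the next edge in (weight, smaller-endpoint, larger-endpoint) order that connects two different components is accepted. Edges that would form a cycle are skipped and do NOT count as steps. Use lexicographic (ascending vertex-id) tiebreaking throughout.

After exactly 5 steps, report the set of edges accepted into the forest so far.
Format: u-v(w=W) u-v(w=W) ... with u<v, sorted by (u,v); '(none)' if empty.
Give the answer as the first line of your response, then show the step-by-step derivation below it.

0-2(w=5) 2-3(w=3) 2-5(w=4) 2-6(w=9) 4-5(w=6)

step 1: add edge 2-3 (w=3); MST = {2-3(w=3)}
step 2: add edge 2-5 (w=4); MST = {2-3(w=3) 2-5(w=4)}
step 3: add edge 0-2 (w=5); MST = {0-2(w=5) 2-3(w=3) 2-5(w=4)}
step 4: add edge 4-5 (w=6); MST = {0-2(w=5) 2-3(w=3) 2-5(w=4) 4-5(w=6)}
step 5: add edge 2-6 (w=9); MST = {0-2(w=5) 2-3(w=3) 2-5(w=4) 2-6(w=9) 4-5(w=6)}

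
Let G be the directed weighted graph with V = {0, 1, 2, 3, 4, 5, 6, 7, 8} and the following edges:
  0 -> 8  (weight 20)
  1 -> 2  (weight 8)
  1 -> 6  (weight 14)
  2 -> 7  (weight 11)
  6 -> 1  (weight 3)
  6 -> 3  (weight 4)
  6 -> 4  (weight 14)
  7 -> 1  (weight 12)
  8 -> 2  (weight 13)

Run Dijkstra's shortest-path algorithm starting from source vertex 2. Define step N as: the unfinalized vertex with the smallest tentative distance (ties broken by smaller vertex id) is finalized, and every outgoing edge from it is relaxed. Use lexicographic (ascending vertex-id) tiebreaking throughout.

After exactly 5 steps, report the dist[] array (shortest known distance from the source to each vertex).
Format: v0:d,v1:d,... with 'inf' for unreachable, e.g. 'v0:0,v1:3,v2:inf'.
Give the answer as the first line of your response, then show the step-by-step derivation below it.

v0:inf,v1:23,v2:0,v3:41,v4:51,v5:inf,v6:37,v7:11,v8:inf

step 1: dist = v0:inf,v1:inf,v2:0,v3:inf,v4:inf,v5:inf,v6:inf,v7:11,v8:inf
step 2: dist = v0:inf,v1:23,v2:0,v3:inf,v4:inf,v5:inf,v6:inf,v7:11,v8:inf
step 3: dist = v0:inf,v1:23,v2:0,v3:inf,v4:inf,v5:inf,v6:37,v7:11,v8:inf
step 4: dist = v0:inf,v1:23,v2:0,v3:41,v4:51,v5:inf,v6:37,v7:11,v8:inf
step 5: dist = v0:inf,v1:23,v2:0,v3:41,v4:51,v5:inf,v6:37,v7:11,v8:inf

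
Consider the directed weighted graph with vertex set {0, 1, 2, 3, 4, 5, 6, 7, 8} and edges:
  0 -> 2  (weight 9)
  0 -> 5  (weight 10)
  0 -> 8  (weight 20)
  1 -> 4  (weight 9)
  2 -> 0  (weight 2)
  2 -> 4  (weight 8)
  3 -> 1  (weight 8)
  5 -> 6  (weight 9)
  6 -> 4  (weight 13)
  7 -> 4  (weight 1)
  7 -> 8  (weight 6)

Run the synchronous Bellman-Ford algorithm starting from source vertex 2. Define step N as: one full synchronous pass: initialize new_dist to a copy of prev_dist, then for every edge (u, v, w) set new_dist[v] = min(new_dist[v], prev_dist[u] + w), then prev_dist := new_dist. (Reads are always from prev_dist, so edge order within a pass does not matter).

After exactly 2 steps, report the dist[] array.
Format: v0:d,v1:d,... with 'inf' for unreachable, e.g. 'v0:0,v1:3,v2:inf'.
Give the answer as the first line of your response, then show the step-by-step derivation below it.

v0:2,v1:inf,v2:0,v3:inf,v4:8,v5:12,v6:inf,v7:inf,v8:22

step 1: dist = v0:2,v1:inf,v2:0,v3:inf,v4:8,v5:inf,v6:inf,v7:inf,v8:inf
step 2: dist = v0:2,v1:inf,v2:0,v3:inf,v4:8,v5:12,v6:inf,v7:inf,v8:22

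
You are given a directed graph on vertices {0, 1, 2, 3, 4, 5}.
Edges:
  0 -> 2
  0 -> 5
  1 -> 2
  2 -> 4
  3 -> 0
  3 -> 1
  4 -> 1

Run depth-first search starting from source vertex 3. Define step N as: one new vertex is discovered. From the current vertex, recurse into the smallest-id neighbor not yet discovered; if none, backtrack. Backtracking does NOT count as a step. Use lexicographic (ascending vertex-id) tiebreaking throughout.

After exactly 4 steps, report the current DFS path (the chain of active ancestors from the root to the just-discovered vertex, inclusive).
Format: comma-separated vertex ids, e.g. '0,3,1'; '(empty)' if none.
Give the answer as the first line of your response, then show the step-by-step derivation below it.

3,0,2,4

step 1: discover 3; path=3; order=3
step 2: discover 0; path=3>0; order=3,0
step 3: discover 2; path=3>0>2; order=3,0,2
step 4: discover 4; path=3>0>2>4; order=3,0,2,4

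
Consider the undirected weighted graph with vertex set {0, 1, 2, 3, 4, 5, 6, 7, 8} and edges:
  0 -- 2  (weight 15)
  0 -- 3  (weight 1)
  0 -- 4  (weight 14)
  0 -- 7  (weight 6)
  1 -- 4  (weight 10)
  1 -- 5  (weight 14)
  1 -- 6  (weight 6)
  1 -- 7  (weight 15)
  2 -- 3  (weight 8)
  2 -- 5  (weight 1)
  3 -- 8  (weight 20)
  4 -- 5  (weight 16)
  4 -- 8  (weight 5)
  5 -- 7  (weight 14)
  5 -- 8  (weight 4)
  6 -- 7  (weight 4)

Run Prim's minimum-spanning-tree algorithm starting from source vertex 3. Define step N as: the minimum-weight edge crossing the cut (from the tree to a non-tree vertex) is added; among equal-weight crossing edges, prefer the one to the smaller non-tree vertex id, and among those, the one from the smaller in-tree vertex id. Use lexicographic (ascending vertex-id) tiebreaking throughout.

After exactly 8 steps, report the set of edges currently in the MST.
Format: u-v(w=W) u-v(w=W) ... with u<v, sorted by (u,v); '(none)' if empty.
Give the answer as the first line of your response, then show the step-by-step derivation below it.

0-3(w=1) 0-7(w=6) 1-6(w=6) 2-3(w=8) 2-5(w=1) 4-8(w=5) 5-8(w=4) 6-7(w=4)

step 1: add edge 0-3 (w=1); MST = {0-3(w=1)}
step 2: add edge 0-7 (w=6); MST = {0-3(w=1) 0-7(w=6)}
step 3: add edge 6-7 (w=4); MST = {0-3(w=1) 0-7(w=6) 6-7(w=4)}
step 4: add edge 1-6 (w=6); MST = {0-3(w=1) 0-7(w=6) 1-6(w=6) 6-7(w=4)}
step 5: add edge 2-3 (w=8); MST = {0-3(w=1) 0-7(w=6) 1-6(w=6) 2-3(w=8) 6-7(w=4)}
step 6: add edge 2-5 (w=1); MST = {0-3(w=1) 0-7(w=6) 1-6(w=6) 2-3(w=8) 2-5(w=1) 6-7(w=4)}
step 7: add edge 5-8 (w=4); MST = {0-3(w=1) 0-7(w=6) 1-6(w=6) 2-3(w=8) 2-5(w=1) 5-8(w=4) 6-7(w=4)}
step 8: add edge 4-8 (w=5); MST = {0-3(w=1) 0-7(w=6) 1-6(w=6) 2-3(w=8) 2-5(w=1) 4-8(w=5) 5-8(w=4) 6-7(w=4)}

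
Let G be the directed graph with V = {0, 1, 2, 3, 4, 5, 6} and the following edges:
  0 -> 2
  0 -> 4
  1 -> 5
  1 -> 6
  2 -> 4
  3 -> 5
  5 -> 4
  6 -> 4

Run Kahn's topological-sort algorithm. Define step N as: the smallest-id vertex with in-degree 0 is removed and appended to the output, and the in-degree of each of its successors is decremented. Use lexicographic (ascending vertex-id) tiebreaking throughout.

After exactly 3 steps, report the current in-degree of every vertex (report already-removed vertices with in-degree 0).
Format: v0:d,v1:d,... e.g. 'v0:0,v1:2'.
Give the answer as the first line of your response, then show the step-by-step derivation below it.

v0:0,v1:0,v2:0,v3:0,v4:2,v5:1,v6:0

step 1: output 0; order=[0]; indeg=(0,0,0,0,3,2,1)
step 2: output 1; order=[0,1]; indeg=(0,0,0,0,3,1,0)
step 3: output 2; order=[0,1,2]; indeg=(0,0,0,0,2,1,0)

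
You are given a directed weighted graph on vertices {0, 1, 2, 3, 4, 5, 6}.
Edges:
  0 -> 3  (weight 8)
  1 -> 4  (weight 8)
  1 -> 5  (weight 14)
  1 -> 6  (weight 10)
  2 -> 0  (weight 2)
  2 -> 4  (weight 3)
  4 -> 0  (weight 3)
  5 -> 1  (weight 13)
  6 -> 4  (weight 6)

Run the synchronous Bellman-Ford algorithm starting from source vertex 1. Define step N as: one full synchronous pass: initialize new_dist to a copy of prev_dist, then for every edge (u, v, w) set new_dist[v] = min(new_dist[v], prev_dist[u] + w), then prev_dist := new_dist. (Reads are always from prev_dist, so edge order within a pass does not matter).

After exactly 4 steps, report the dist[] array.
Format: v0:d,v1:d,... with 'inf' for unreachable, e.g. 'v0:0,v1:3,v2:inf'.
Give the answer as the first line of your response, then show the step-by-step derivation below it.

v0:11,v1:0,v2:inf,v3:19,v4:8,v5:14,v6:10

step 1: dist = v0:inf,v1:0,v2:inf,v3:inf,v4:8,v5:14,v6:10
step 2: dist = v0:11,v1:0,v2:inf,v3:inf,v4:8,v5:14,v6:10
step 3: dist = v0:11,v1:0,v2:inf,v3:19,v4:8,v5:14,v6:10
step 4: dist = v0:11,v1:0,v2:inf,v3:19,v4:8,v5:14,v6:10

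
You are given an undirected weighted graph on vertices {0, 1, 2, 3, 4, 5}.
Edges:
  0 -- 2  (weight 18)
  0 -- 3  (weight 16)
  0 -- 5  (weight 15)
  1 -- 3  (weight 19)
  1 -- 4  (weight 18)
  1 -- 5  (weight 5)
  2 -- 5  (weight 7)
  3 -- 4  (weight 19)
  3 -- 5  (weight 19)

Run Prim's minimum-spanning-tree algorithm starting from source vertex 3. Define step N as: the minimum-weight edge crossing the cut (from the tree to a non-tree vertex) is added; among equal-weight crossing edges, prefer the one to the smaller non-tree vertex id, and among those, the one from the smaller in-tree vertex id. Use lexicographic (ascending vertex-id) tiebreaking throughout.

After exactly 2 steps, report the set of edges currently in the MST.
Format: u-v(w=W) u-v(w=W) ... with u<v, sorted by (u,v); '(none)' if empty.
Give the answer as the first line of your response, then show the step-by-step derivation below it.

0-3(w=16) 0-5(w=15)

step 1: add edge 0-3 (w=16); MST = {0-3(w=16)}
step 2: add edge 0-5 (w=15); MST = {0-3(w=16) 0-5(w=15)}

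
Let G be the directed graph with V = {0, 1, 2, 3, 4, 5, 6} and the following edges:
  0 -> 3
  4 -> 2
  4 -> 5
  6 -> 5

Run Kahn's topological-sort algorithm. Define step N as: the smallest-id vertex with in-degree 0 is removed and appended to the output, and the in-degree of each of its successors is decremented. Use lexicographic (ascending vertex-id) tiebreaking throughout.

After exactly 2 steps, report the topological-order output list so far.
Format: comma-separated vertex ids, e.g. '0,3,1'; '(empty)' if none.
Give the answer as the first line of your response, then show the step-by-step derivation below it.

0,1

step 1: output 0; order=[0]; indeg=(0,0,1,0,0,2,0)
step 2: output 1; order=[0,1]; indeg=(0,0,1,0,0,2,0)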